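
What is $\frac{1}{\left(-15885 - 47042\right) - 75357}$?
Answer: $- \frac{1}{138284} \approx -7.2315 \cdot 10^{-6}$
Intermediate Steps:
$\frac{1}{\left(-15885 - 47042\right) - 75357} = \frac{1}{-62927 - 75357} = \frac{1}{-138284} = - \frac{1}{138284}$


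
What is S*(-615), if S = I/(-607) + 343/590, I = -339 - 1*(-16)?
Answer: -49048833/71626 ≈ -684.79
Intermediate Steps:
I = -323 (I = -339 + 16 = -323)
S = 398771/358130 (S = -323/(-607) + 343/590 = -323*(-1/607) + 343*(1/590) = 323/607 + 343/590 = 398771/358130 ≈ 1.1135)
S*(-615) = (398771/358130)*(-615) = -49048833/71626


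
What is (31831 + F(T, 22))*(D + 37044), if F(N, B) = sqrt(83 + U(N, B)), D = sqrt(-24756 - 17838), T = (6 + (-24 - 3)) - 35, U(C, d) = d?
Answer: (31831 + sqrt(105))*(37044 + I*sqrt(42594)) ≈ 1.1795e+9 + 6.5715e+6*I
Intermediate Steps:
T = -56 (T = (6 - 27) - 35 = -21 - 35 = -56)
D = I*sqrt(42594) (D = sqrt(-42594) = I*sqrt(42594) ≈ 206.38*I)
F(N, B) = sqrt(83 + B)
(31831 + F(T, 22))*(D + 37044) = (31831 + sqrt(83 + 22))*(I*sqrt(42594) + 37044) = (31831 + sqrt(105))*(37044 + I*sqrt(42594))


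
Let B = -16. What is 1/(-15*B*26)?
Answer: 1/6240 ≈ 0.00016026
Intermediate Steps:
1/(-15*B*26) = 1/(-15*(-16)*26) = 1/(240*26) = 1/6240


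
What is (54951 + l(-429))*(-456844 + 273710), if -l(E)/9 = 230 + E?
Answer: -10391389428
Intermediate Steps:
l(E) = -2070 - 9*E (l(E) = -9*(230 + E) = -2070 - 9*E)
(54951 + l(-429))*(-456844 + 273710) = (54951 + (-2070 - 9*(-429)))*(-456844 + 273710) = (54951 + (-2070 + 3861))*(-183134) = (54951 + 1791)*(-183134) = 56742*(-183134) = -10391389428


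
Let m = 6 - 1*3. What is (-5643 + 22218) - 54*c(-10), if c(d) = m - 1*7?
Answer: 16791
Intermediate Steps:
m = 3 (m = 6 - 3 = 3)
c(d) = -4 (c(d) = 3 - 1*7 = 3 - 7 = -4)
(-5643 + 22218) - 54*c(-10) = (-5643 + 22218) - 54*(-4) = 16575 + 216 = 16791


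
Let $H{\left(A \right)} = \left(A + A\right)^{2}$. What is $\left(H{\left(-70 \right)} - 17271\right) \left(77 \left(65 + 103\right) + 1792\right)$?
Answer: $34301512$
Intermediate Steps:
$H{\left(A \right)} = 4 A^{2}$ ($H{\left(A \right)} = \left(2 A\right)^{2} = 4 A^{2}$)
$\left(H{\left(-70 \right)} - 17271\right) \left(77 \left(65 + 103\right) + 1792\right) = \left(4 \left(-70\right)^{2} - 17271\right) \left(77 \left(65 + 103\right) + 1792\right) = \left(4 \cdot 4900 - 17271\right) \left(77 \cdot 168 + 1792\right) = \left(19600 - 17271\right) \left(12936 + 1792\right) = 2329 \cdot 14728 = 34301512$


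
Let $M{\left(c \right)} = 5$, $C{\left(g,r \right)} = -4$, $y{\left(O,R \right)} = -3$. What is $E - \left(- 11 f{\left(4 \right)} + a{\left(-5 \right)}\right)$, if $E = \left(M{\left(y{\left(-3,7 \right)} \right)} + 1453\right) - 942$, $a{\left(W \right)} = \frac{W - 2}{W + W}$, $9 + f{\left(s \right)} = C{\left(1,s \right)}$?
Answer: $\frac{3723}{10} \approx 372.3$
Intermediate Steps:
$f{\left(s \right)} = -13$ ($f{\left(s \right)} = -9 - 4 = -13$)
$a{\left(W \right)} = \frac{-2 + W}{2 W}$
$E = 516$ ($E = \left(5 + 1453\right) - 942 = 1458 - 942 = 516$)
$E - \left(- 11 f{\left(4 \right)} + a{\left(-5 \right)}\right) = 516 - \left(\left(-11\right) \left(-13\right) + \frac{-2 - 5}{2 \left(-5\right)}\right) = 516 - \left(143 + \frac{1}{2} \left(- \frac{1}{5}\right) \left(-7\right)\right) = 516 - \left(143 + \frac{7}{10}\right) = 516 - \frac{1437}{10} = \frac{3723}{10}$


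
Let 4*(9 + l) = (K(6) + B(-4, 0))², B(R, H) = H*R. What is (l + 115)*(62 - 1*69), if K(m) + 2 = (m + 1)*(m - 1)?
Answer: -10591/4 ≈ -2647.8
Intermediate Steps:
K(m) = -2 + (1 + m)*(-1 + m) (K(m) = -2 + (m + 1)*(m - 1) = -2 + (1 + m)*(-1 + m))
l = 1053/4 (l = -9 + ((-3 + 6²) + 0*(-4))²/4 = -9 + ((-3 + 36) + 0)²/4 = -9 + (33 + 0)²/4 = -9 + (¼)*33² = -9 + (¼)*1089 = -9 + 1089/4 = 1053/4 ≈ 263.25)
(l + 115)*(62 - 1*69) = (1053/4 + 115)*(62 - 1*69) = 1513*(62 - 69)/4 = (1513/4)*(-7) = -10591/4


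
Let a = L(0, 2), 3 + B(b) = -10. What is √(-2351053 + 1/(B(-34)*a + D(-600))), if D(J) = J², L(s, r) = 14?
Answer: I*√304388464690799754/359818 ≈ 1533.3*I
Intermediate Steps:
B(b) = -13 (B(b) = -3 - 10 = -13)
a = 14
√(-2351053 + 1/(B(-34)*a + D(-600))) = √(-2351053 + 1/(-13*14 + (-600)²)) = √(-2351053 + 1/(-182 + 360000)) = √(-2351053 + 1/359818) = √(-845951188353/359818) = I*√304388464690799754/359818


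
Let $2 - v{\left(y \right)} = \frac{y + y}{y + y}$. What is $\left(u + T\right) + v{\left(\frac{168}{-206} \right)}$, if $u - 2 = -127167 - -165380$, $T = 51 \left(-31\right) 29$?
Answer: $-7633$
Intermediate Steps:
$T = -45849$ ($T = \left(-1581\right) 29 = -45849$)
$v{\left(y \right)} = 1$ ($v{\left(y \right)} = 2 - \frac{y + y}{y + y} = 2 - \frac{2 y}{2 y} = 2 - 2 y \frac{1}{2 y} = 2 - 1 = 1$)
$u = 38215$ ($u = 2 - -38213 = 2 + \left(-127167 + 165380\right) = 2 + 38213 = 38215$)
$\left(u + T\right) + v{\left(\frac{168}{-206} \right)} = \left(38215 - 45849\right) + 1 = -7634 + 1 = -7633$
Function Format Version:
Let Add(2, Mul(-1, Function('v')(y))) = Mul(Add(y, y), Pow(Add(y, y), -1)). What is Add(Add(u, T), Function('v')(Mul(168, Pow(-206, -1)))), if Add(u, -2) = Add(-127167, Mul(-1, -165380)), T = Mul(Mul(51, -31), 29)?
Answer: -7633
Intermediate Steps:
T = -45849 (T = Mul(-1581, 29) = -45849)
Function('v')(y) = 1 (Function('v')(y) = Add(2, Mul(-1, Mul(Add(y, y), Pow(Add(y, y), -1)))) = Add(2, Mul(-1, Mul(Mul(2, y), Pow(Mul(2, y), -1)))) = Add(2, Mul(-1, Mul(Mul(2, y), Mul(Rational(1, 2), Pow(y, -1))))) = Add(2, Mul(-1, 1)) = Add(2, -1) = 1)
u = 38215 (u = Add(2, Add(-127167, Mul(-1, -165380))) = Add(2, Add(-127167, 165380)) = Add(2, 38213) = 38215)
Add(Add(u, T), Function('v')(Mul(168, Pow(-206, -1)))) = Add(Add(38215, -45849), 1) = Add(-7634, 1) = -7633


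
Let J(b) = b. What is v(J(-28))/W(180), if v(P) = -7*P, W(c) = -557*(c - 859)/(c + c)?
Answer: 10080/54029 ≈ 0.18657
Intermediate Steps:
W(c) = -557*(-859 + c)/(2*c)
v(J(-28))/W(180) = (-7*(-28))/(((557/2)*(859 - 1*180)/180)) = 196/(((557/2)*(1/180)*(859 - 180))) = 196/(((557/2)*(1/180)*679)) = 196/(378203/360) = 196*(360/378203) = 10080/54029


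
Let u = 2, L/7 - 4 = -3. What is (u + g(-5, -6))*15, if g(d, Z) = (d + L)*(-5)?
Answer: -120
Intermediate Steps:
L = 7 (L = 28 + 7*(-3) = 28 - 21 = 7)
g(d, Z) = -35 - 5*d (g(d, Z) = (d + 7)*(-5) = (7 + d)*(-5) = -35 - 5*d)
(u + g(-5, -6))*15 = (2 + (-35 - 5*(-5)))*15 = (2 + (-35 + 25))*15 = (2 - 10)*15 = -8*15 = -120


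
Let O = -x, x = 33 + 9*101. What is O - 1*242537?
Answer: -243479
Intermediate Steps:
x = 942 (x = 33 + 909 = 942)
O = -942 (O = -1*942 = -942)
O - 1*242537 = -942 - 1*242537 = -942 - 242537 = -243479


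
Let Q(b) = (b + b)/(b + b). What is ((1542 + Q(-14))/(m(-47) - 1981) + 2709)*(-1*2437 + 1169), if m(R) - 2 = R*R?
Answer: -396004642/115 ≈ -3.4435e+6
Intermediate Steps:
m(R) = 2 + R² (m(R) = 2 + R*R = 2 + R²)
Q(b) = 1 (Q(b) = (2*b)/((2*b)) = (2*b)*(1/(2*b)) = 1)
((1542 + Q(-14))/(m(-47) - 1981) + 2709)*(-1*2437 + 1169) = ((1542 + 1)/((2 + (-47)²) - 1981) + 2709)*(-1*2437 + 1169) = (1543/((2 + 2209) - 1981) + 2709)*(-2437 + 1169) = (1543/(2211 - 1981) + 2709)*(-1268) = (1543/230 + 2709)*(-1268) = (624613/230)*(-1268) = -396004642/115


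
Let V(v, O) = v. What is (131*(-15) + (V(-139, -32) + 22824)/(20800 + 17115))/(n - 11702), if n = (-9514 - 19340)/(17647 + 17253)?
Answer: 259936212100/1548557241641 ≈ 0.16786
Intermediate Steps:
n = -14427/17450 (n = -28854/34900 = -28854*1/34900 = -14427/17450 ≈ -0.82676)
(131*(-15) + (V(-139, -32) + 22824)/(20800 + 17115))/(n - 11702) = (131*(-15) + (-139 + 22824)/(20800 + 17115))/(-14427/17450 - 11702) = (-1965 + 22685/37915)/(-204214327/17450) = (-1965 + 22685*(1/37915))*(-17450/204214327) = (-1965 + 4537/7583)*(-17450/204214327) = -14896058/7583*(-17450/204214327) = 259936212100/1548557241641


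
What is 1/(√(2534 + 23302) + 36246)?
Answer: 6041/218957780 - √6459/656873340 ≈ 2.7467e-5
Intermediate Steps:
1/(√(2534 + 23302) + 36246) = 1/(√25836 + 36246) = 1/(2*√6459 + 36246) = 1/(36246 + 2*√6459)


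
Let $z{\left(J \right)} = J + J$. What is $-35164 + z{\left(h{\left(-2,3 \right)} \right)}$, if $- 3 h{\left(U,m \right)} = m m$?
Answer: $-35170$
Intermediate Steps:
$h{\left(U,m \right)} = - \frac{m^{2}}{3}$ ($h{\left(U,m \right)} = - \frac{m m}{3} = - \frac{m^{2}}{3}$)
$z{\left(J \right)} = 2 J$
$-35164 + z{\left(h{\left(-2,3 \right)} \right)} = -35164 + 2 \left(- \frac{3^{2}}{3}\right) = -35164 + 2 \left(\left(- \frac{1}{3}\right) 9\right) = -35164 + 2 \left(-3\right) = -35164 - 6 = -35170$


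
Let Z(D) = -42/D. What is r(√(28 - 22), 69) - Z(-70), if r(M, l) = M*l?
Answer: -⅗ + 69*√6 ≈ 168.41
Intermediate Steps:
r(√(28 - 22), 69) - Z(-70) = √(28 - 22)*69 - (-42)/(-70) = √6*69 - (-42)*(-1)/70 = 69*√6 - 1*⅗ = 69*√6 - ⅗ = -⅗ + 69*√6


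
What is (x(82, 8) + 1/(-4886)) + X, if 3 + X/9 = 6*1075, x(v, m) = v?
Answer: 283901029/4886 ≈ 58105.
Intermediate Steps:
X = 58023 (X = -27 + 9*(6*1075) = -27 + 9*6450 = -27 + 58050 = 58023)
(x(82, 8) + 1/(-4886)) + X = (82 + 1/(-4886)) + 58023 = (82 - 1/4886) + 58023 = 400651/4886 + 58023 = 283901029/4886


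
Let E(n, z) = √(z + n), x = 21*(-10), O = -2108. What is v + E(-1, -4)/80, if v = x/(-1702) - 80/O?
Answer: 72355/448477 + I*√5/80 ≈ 0.16133 + 0.027951*I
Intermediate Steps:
x = -210
E(n, z) = √(n + z)
v = 72355/448477 (v = -210/(-1702) - 80/(-2108) = -210*(-1/1702) - 80*(-1/2108) = 105/851 + 20/527 = 72355/448477 ≈ 0.16133)
v + E(-1, -4)/80 = 72355/448477 + √(-1 - 4)/80 = 72355/448477 + √(-5)/80 = 72355/448477 + (I*√5)/80 = 72355/448477 + I*√5/80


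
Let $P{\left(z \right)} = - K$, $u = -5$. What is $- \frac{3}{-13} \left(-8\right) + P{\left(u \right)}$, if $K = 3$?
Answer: $- \frac{63}{13} \approx -4.8462$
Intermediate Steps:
$P{\left(z \right)} = -3$ ($P{\left(z \right)} = \left(-1\right) 3 = -3$)
$- \frac{3}{-13} \left(-8\right) + P{\left(u \right)} = - \frac{3}{-13} \left(-8\right) - 3 = \left(-3\right) \left(- \frac{1}{13}\right) \left(-8\right) - 3 = \frac{3}{13} \left(-8\right) - 3 = - \frac{24}{13} - 3 = - \frac{63}{13}$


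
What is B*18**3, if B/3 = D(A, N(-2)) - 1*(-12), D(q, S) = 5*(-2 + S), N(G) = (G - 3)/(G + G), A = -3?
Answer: 144342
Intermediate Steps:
N(G) = (-3 + G)/(2*G) (N(G) = (-3 + G)/((2*G)) = (-3 + G)*(1/(2*G)) = (-3 + G)/(2*G))
D(q, S) = -10 + 5*S
B = 99/4 (B = 3*((-10 + 5*((1/2)*(-3 - 2)/(-2))) - 1*(-12)) = 3*((-10 + 5*((1/2)*(-1/2)*(-5))) + 12) = 3*((-10 + 5*(5/4)) + 12) = 3*((-10 + 25/4) + 12) = 3*(-15/4 + 12) = 3*(33/4) = 99/4 ≈ 24.750)
B*18**3 = (99/4)*18**3 = (99/4)*5832 = 144342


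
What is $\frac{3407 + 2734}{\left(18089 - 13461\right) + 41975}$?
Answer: $\frac{6141}{46603} \approx 0.13177$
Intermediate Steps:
$\frac{3407 + 2734}{\left(18089 - 13461\right) + 41975} = \frac{6141}{\left(18089 - 13461\right) + 41975} = \frac{6141}{4628 + 41975} = \frac{6141}{46603}$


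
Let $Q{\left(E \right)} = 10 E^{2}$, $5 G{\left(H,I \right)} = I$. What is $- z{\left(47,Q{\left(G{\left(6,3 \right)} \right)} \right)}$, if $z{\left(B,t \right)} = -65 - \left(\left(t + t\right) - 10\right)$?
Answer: $\frac{311}{5} \approx 62.2$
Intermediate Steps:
$G{\left(H,I \right)} = \frac{I}{5}$
$z{\left(B,t \right)} = -55 - 2 t$ ($z{\left(B,t \right)} = -65 - \left(2 t - 10\right) = -65 - \left(-10 + 2 t\right) = -55 - 2 t$)
$- z{\left(47,Q{\left(G{\left(6,3 \right)} \right)} \right)} = - (-55 - 2 \cdot 10 \left(\frac{1}{5} \cdot 3\right)^{2}) = - (-55 - 2 \cdot 10 \left(\frac{3}{5}\right)^{2}) = - (-55 - 2 \cdot 10 \cdot \frac{9}{25}) = - (-55 - \frac{36}{5}) = \left(-1\right) \left(- \frac{311}{5}\right) = \frac{311}{5}$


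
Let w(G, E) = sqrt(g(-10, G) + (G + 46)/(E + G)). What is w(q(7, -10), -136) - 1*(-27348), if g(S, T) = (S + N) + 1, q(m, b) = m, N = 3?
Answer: 27348 + I*sqrt(106683)/129 ≈ 27348.0 + 2.532*I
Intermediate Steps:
g(S, T) = 4 + S (g(S, T) = (S + 3) + 1 = (3 + S) + 1 = 4 + S)
w(G, E) = sqrt(-6 + (46 + G)/(E + G)) (w(G, E) = sqrt((4 - 10) + (G + 46)/(E + G)) = sqrt(-6 + (46 + G)/(E + G)))
w(q(7, -10), -136) - 1*(-27348) = sqrt((46 - 6*(-136) - 5*7)/(-136 + 7)) - 1*(-27348) = sqrt((46 + 816 - 35)/(-129)) + 27348 = sqrt(-1/129*827) + 27348 = sqrt(-827/129) + 27348 = I*sqrt(106683)/129 + 27348 = 27348 + I*sqrt(106683)/129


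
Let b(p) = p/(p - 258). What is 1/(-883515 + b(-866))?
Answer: -562/496534997 ≈ -1.1318e-6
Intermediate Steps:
b(p) = p/(-258 + p)
1/(-883515 + b(-866)) = 1/(-883515 - 866/(-258 - 866)) = 1/(-883515 - 866/(-1124)) = 1/(-883515 - 866*(-1/1124)) = 1/(-883515 + 433/562) = 1/(-496534997/562) = -562/496534997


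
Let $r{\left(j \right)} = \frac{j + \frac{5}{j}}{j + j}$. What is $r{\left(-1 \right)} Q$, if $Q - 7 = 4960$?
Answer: $14901$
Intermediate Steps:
$Q = 4967$ ($Q = 7 + 4960 = 4967$)
$r{\left(j \right)} = \frac{j + \frac{5}{j}}{2 j}$
$r{\left(-1 \right)} Q = \frac{5 + \left(-1\right)^{2}}{2 \cdot 1} \cdot 4967 = \frac{1}{2} \cdot 1 \left(5 + 1\right) 4967 = \frac{1}{2} \cdot 1 \cdot 6 \cdot 4967 = 3 \cdot 4967 = 14901$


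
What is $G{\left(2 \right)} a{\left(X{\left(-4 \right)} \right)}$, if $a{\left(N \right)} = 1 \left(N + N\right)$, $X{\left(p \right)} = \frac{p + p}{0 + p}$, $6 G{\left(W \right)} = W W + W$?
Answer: $4$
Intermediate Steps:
$G{\left(W \right)} = \frac{W}{6} + \frac{W^{2}}{6}$ ($G{\left(W \right)} = \frac{W W + W}{6} = \frac{W^{2} + W}{6} = \frac{W + W^{2}}{6} = \frac{W}{6} + \frac{W^{2}}{6}$)
$X{\left(p \right)} = 2$ ($X{\left(p \right)} = \frac{2 p}{p} = 2$)
$a{\left(N \right)} = 2 N$ ($a{\left(N \right)} = 1 \cdot 2 N = 2 N$)
$G{\left(2 \right)} a{\left(X{\left(-4 \right)} \right)} = \frac{1}{6} \cdot 2 \left(1 + 2\right) 2 \cdot 2 = \frac{1}{6} \cdot 2 \cdot 3 \cdot 4 = 1 \cdot 4 = 4$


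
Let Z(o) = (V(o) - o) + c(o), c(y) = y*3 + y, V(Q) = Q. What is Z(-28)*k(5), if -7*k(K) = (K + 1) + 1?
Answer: 112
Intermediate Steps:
c(y) = 4*y (c(y) = 3*y + y = 4*y)
k(K) = -2/7 - K/7 (k(K) = -((K + 1) + 1)/7 = -((1 + K) + 1)/7 = -(2 + K)/7 = -2/7 - K/7)
Z(o) = 4*o (Z(o) = (o - o) + 4*o = 0 + 4*o = 4*o)
Z(-28)*k(5) = (4*(-28))*(-2/7 - 1/7*5) = -112*(-2/7 - 5/7) = -112*(-1) = 112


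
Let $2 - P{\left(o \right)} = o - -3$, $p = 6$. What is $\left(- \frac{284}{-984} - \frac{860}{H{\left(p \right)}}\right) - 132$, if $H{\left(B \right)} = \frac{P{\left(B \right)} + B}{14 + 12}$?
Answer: $\frac{5468159}{246} \approx 22228.0$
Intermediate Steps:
$P{\left(o \right)} = -1 - o$ ($P{\left(o \right)} = 2 - \left(o - -3\right) = 2 - \left(o + 3\right) = 2 - \left(3 + o\right) = -1 - o$)
$H{\left(B \right)} = - \frac{1}{26}$ ($H{\left(B \right)} = \frac{\left(-1 - B\right) + B}{14 + 12} = - \frac{1}{26}$)
$\left(- \frac{284}{-984} - \frac{860}{H{\left(p \right)}}\right) - 132 = \left(- \frac{284}{-984} - \frac{860}{- \frac{1}{26}}\right) - 132 = \left(\left(-284\right) \left(- \frac{1}{984}\right) - -22360\right) - 132 = \left(\frac{71}{246} + 22360\right) - 132 = \frac{5500631}{246} - 132 = \frac{5468159}{246}$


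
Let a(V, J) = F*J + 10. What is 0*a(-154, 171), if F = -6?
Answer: 0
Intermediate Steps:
a(V, J) = 10 - 6*J (a(V, J) = -6*J + 10 = 10 - 6*J)
0*a(-154, 171) = 0*(10 - 6*171) = 0*(10 - 1026) = 0*(-1016) = 0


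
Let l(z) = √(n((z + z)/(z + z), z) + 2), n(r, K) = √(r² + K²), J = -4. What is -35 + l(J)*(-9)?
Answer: -35 - 9*√(2 + √17) ≈ -57.270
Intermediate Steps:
n(r, K) = √(K² + r²)
l(z) = √(2 + √(1 + z²)) (l(z) = √(√(z² + ((z + z)/(z + z))²) + 2) = √(√(z² + ((2*z)/((2*z)))²) + 2) = √(√(z² + ((2*z)*(1/(2*z)))²) + 2) = √(√(z² + 1²) + 2) = √(√(z² + 1) + 2) = √(√(1 + z²) + 2) = √(2 + √(1 + z²)))
-35 + l(J)*(-9) = -35 + √(2 + √(1 + (-4)²))*(-9) = -35 + √(2 + √(1 + 16))*(-9) = -35 + √(2 + √17)*(-9) = -35 - 9*√(2 + √17)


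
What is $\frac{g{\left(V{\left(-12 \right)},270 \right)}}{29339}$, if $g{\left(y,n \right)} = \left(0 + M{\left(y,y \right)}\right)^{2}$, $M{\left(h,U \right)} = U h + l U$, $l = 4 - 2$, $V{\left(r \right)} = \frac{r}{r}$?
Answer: $\frac{9}{29339} \approx 0.00030676$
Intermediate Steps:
$V{\left(r \right)} = 1$
$l = 2$
$M{\left(h,U \right)} = 2 U + U h$ ($M{\left(h,U \right)} = U h + 2 U = 2 U + U h$)
$g{\left(y,n \right)} = y^{2} \left(2 + y\right)^{2}$ ($g{\left(y,n \right)} = \left(0 + y \left(2 + y\right)\right)^{2} = \left(y \left(2 + y\right)\right)^{2} = y^{2} \left(2 + y\right)^{2}$)
$\frac{g{\left(V{\left(-12 \right)},270 \right)}}{29339} = \frac{1^{2} \left(2 + 1\right)^{2}}{29339} = 1 \cdot 3^{2} \cdot \frac{1}{29339} = 1 \cdot 9 \cdot \frac{1}{29339} = 9 \cdot \frac{1}{29339} = \frac{9}{29339}$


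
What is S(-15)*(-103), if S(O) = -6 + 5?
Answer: 103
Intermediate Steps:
S(O) = -1
S(-15)*(-103) = -1*(-103) = 103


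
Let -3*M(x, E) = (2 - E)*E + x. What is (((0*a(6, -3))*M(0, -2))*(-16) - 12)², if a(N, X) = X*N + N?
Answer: 144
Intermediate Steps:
M(x, E) = -x/3 - E*(2 - E)/3 (M(x, E) = -((2 - E)*E + x)/3 = -(E*(2 - E) + x)/3 = -(x + E*(2 - E))/3 = -x/3 - E*(2 - E)/3)
a(N, X) = N + N*X (a(N, X) = N*X + N = N + N*X)
(((0*a(6, -3))*M(0, -2))*(-16) - 12)² = (((0*(6*(1 - 3)))*(-⅔*(-2) - ⅓*0 + (⅓)*(-2)²))*(-16) - 12)² = (((0*(6*(-2)))*(4/3 + 0 + (⅓)*4))*(-16) - 12)² = (((0*(-12))*(4/3 + 0 + 4/3))*(-16) - 12)² = ((0*(8/3))*(-16) - 12)² = (0*(-16) - 12)² = (0 - 12)² = (-12)² = 144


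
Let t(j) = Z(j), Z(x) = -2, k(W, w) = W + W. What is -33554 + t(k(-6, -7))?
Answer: -33556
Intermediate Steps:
k(W, w) = 2*W
t(j) = -2
-33554 + t(k(-6, -7)) = -33554 - 2 = -33556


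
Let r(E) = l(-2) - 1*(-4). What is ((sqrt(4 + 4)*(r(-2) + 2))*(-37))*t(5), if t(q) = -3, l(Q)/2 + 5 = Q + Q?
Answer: -2664*sqrt(2) ≈ -3767.5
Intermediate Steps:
l(Q) = -10 + 4*Q (l(Q) = -10 + 2*(Q + Q) = -10 + 2*(2*Q) = -10 + 4*Q)
r(E) = -14 (r(E) = (-10 + 4*(-2)) - 1*(-4) = (-10 - 8) + 4 = -18 + 4 = -14)
((sqrt(4 + 4)*(r(-2) + 2))*(-37))*t(5) = ((sqrt(4 + 4)*(-14 + 2))*(-37))*(-3) = ((sqrt(8)*(-12))*(-37))*(-3) = (((2*sqrt(2))*(-12))*(-37))*(-3) = (-24*sqrt(2)*(-37))*(-3) = (888*sqrt(2))*(-3) = -2664*sqrt(2)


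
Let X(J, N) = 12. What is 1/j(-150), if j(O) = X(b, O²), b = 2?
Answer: 1/12 ≈ 0.083333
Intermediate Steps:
j(O) = 12
1/j(-150) = 1/12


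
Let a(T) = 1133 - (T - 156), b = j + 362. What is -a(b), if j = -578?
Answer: -1505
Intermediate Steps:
b = -216 (b = -578 + 362 = -216)
a(T) = 1289 - T (a(T) = 1133 - (-156 + T) = 1133 + (156 - T) = 1289 - T)
-a(b) = -(1289 - 1*(-216)) = -(1289 + 216) = -1*1505 = -1505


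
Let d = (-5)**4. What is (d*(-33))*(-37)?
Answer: 763125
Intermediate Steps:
d = 625
(d*(-33))*(-37) = (625*(-33))*(-37) = -20625*(-37) = 763125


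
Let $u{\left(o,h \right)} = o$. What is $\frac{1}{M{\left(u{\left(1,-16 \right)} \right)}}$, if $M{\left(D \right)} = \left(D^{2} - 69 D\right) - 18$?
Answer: $- \frac{1}{86} \approx -0.011628$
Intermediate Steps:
$M{\left(D \right)} = -18 + D^{2} - 69 D$
$\frac{1}{M{\left(u{\left(1,-16 \right)} \right)}} = \frac{1}{-18 + 1^{2} - 69} = \frac{1}{-18 + 1 - 69} = \frac{1}{-86} = - \frac{1}{86}$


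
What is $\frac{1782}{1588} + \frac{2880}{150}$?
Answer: $\frac{80679}{3970} \approx 20.322$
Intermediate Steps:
$\frac{1782}{1588} + \frac{2880}{150} = 1782 \cdot \frac{1}{1588} + 2880 \cdot \frac{1}{150} = \frac{891}{794} + \frac{96}{5} = \frac{80679}{3970}$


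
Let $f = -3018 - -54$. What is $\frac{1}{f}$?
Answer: $- \frac{1}{2964} \approx -0.00033738$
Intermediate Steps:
$f = -2964$ ($f = -3018 + 54 = -2964$)
$\frac{1}{f} = \frac{1}{-2964} = - \frac{1}{2964}$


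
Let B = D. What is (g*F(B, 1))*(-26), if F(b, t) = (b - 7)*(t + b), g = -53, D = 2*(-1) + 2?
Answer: -9646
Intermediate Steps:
D = 0 (D = -2 + 2 = 0)
B = 0
F(b, t) = (-7 + b)*(b + t)
(g*F(B, 1))*(-26) = -53*(0² - 7*0 - 7*1 + 0*1)*(-26) = -53*(0 + 0 - 7 + 0)*(-26) = -53*(-7)*(-26) = 371*(-26) = -9646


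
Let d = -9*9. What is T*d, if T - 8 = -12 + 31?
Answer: -2187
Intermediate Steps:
T = 27 (T = 8 + (-12 + 31) = 8 + 19 = 27)
d = -81
T*d = 27*(-81) = -2187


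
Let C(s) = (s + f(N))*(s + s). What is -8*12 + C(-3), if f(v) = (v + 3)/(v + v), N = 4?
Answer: -333/4 ≈ -83.250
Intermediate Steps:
f(v) = (3 + v)/(2*v) (f(v) = (3 + v)/((2*v)) = (3 + v)*(1/(2*v)) = (3 + v)/(2*v))
C(s) = 2*s*(7/8 + s) (C(s) = (s + (1/2)*(3 + 4)/4)*(s + s) = (s + (1/2)*(1/4)*7)*(2*s) = (s + 7/8)*(2*s) = (7/8 + s)*(2*s) = 2*s*(7/8 + s))
-8*12 + C(-3) = -8*12 + (1/4)*(-3)*(7 + 8*(-3)) = -96 + (1/4)*(-3)*(7 - 24) = -96 + (1/4)*(-3)*(-17) = -96 + 51/4 = -333/4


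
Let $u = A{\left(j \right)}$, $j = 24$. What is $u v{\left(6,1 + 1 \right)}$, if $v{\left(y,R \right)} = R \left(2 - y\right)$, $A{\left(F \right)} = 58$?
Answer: $-464$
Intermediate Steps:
$u = 58$
$u v{\left(6,1 + 1 \right)} = 58 \left(1 + 1\right) \left(2 - 6\right) = 58 \cdot 2 \left(2 - 6\right) = 58 \cdot 2 \left(-4\right) = 58 \left(-8\right) = -464$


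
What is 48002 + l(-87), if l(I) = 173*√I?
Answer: 48002 + 173*I*√87 ≈ 48002.0 + 1613.6*I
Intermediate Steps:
48002 + l(-87) = 48002 + 173*√(-87) = 48002 + 173*(I*√87) = 48002 + 173*I*√87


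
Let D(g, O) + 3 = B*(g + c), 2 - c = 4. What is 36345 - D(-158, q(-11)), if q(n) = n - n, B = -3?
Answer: 35868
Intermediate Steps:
c = -2 (c = 2 - 1*4 = 2 - 4 = -2)
q(n) = 0
D(g, O) = 3 - 3*g (D(g, O) = -3 - 3*(g - 2) = -3 - 3*(-2 + g) = -3 + (6 - 3*g) = 3 - 3*g)
36345 - D(-158, q(-11)) = 36345 - (3 - 3*(-158)) = 36345 - (3 + 474) = 36345 - 1*477 = 36345 - 477 = 35868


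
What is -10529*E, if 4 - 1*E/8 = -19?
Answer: -1937336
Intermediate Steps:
E = 184 (E = 32 - 8*(-19) = 32 + 152 = 184)
-10529*E = -10529*184 = -1937336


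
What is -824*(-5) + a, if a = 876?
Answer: 4996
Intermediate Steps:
-824*(-5) + a = -824*(-5) + 876 = 4120 + 876 = 4996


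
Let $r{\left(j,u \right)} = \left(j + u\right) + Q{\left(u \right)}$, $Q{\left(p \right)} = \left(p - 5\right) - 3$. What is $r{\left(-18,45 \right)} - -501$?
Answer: $565$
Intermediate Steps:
$Q{\left(p \right)} = -8 + p$ ($Q{\left(p \right)} = \left(-5 + p\right) - 3 = -8 + p$)
$r{\left(j,u \right)} = -8 + j + 2 u$ ($r{\left(j,u \right)} = \left(j + u\right) + \left(-8 + u\right) = -8 + j + 2 u$)
$r{\left(-18,45 \right)} - -501 = \left(-8 - 18 + 2 \cdot 45\right) - -501 = \left(-8 - 18 + 90\right) + 501 = 64 + 501 = 565$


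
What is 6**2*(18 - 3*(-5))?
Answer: 1188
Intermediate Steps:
6**2*(18 - 3*(-5)) = 36*(18 + 15) = 36*33 = 1188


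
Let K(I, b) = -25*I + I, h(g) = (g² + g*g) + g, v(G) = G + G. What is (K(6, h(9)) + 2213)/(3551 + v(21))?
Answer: 2069/3593 ≈ 0.57584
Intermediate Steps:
v(G) = 2*G
h(g) = g + 2*g² (h(g) = (g² + g²) + g = 2*g² + g = g + 2*g²)
K(I, b) = -24*I
(K(6, h(9)) + 2213)/(3551 + v(21)) = (-24*6 + 2213)/(3551 + 2*21) = (-144 + 2213)/(3551 + 42) = 2069/3593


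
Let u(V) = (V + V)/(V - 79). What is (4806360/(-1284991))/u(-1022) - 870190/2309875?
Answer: -725448740544488/303346829501975 ≈ -2.3915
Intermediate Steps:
u(V) = 2*V/(-79 + V) (u(V) = (2*V)/(-79 + V) = 2*V/(-79 + V))
(4806360/(-1284991))/u(-1022) - 870190/2309875 = (4806360/(-1284991))/((2*(-1022)/(-79 - 1022))) - 870190/2309875 = (4806360*(-1/1284991))/((2*(-1022)/(-1101))) - 870190*1/2309875 = -4806360/(1284991*(2*(-1022)*(-1/1101))) - 174038/461975 = -4806360/(1284991*2044/1101) - 174038/461975 = -4806360/1284991*1101/2044 - 174038/461975 = -1322950590/656630401 - 174038/461975 = -725448740544488/303346829501975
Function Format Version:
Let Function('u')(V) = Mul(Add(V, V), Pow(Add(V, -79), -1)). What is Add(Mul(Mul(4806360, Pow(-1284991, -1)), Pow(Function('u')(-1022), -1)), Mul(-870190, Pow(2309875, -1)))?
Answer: Rational(-725448740544488, 303346829501975) ≈ -2.3915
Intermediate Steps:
Function('u')(V) = Mul(2, V, Pow(Add(-79, V), -1)) (Function('u')(V) = Mul(Mul(2, V), Pow(Add(-79, V), -1)) = Mul(2, V, Pow(Add(-79, V), -1)))
Add(Mul(Mul(4806360, Pow(-1284991, -1)), Pow(Function('u')(-1022), -1)), Mul(-870190, Pow(2309875, -1))) = Add(Mul(Mul(4806360, Pow(-1284991, -1)), Pow(Mul(2, -1022, Pow(Add(-79, -1022), -1)), -1)), Mul(-870190, Pow(2309875, -1))) = Add(Mul(Mul(4806360, Rational(-1, 1284991)), Pow(Mul(2, -1022, Pow(-1101, -1)), -1)), Mul(-870190, Rational(1, 2309875))) = Add(Mul(Rational(-4806360, 1284991), Pow(Mul(2, -1022, Rational(-1, 1101)), -1)), Rational(-174038, 461975)) = Add(Mul(Rational(-4806360, 1284991), Pow(Rational(2044, 1101), -1)), Rational(-174038, 461975)) = Add(Mul(Rational(-4806360, 1284991), Rational(1101, 2044)), Rational(-174038, 461975)) = Add(Rational(-1322950590, 656630401), Rational(-174038, 461975)) = Rational(-725448740544488, 303346829501975)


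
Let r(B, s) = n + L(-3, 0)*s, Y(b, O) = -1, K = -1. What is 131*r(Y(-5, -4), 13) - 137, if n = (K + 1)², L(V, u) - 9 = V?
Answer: 10081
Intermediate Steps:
L(V, u) = 9 + V
n = 0 (n = (-1 + 1)² = 0² = 0)
r(B, s) = 6*s (r(B, s) = 0 + (9 - 3)*s = 0 + 6*s = 6*s)
131*r(Y(-5, -4), 13) - 137 = 131*(6*13) - 137 = 131*78 - 137 = 10218 - 137 = 10081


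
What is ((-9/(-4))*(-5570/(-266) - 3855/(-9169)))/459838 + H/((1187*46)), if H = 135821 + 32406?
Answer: 23584621594490378/7654679834442263 ≈ 3.0811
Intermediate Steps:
H = 168227
((-9/(-4))*(-5570/(-266) - 3855/(-9169)))/459838 + H/((1187*46)) = ((-9/(-4))*(-5570/(-266) - 3855/(-9169)))/459838 + 168227/((1187*46)) = ((-9*(-¼))*(-5570*(-1/266) - 3855*(-1/9169)))*(1/459838) + 168227/54602 = (9*(2785/133 + 3855/9169)/4)*(1/459838) + 168227*(1/54602) = ((9/4)*(26048380/1219477))*(1/459838) + 168227/54602 = (58608855/1219477)*(1/459838) + 168227/54602 = 58608855/560761864726 + 168227/54602 = 23584621594490378/7654679834442263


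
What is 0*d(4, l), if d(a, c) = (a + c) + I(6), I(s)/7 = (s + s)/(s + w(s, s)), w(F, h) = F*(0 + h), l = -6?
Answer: 0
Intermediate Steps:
w(F, h) = F*h
I(s) = 14*s/(s + s²) (I(s) = 7*((s + s)/(s + s*s)) = 7*((2*s)/(s + s²)) = 7*(2*s/(s + s²)) = 14*s/(s + s²))
d(a, c) = 2 + a + c (d(a, c) = (a + c) + 14/(1 + 6) = (a + c) + 14/7 = (a + c) + 14*(⅐) = (a + c) + 2 = 2 + a + c)
0*d(4, l) = 0*(2 + 4 - 6) = 0*0 = 0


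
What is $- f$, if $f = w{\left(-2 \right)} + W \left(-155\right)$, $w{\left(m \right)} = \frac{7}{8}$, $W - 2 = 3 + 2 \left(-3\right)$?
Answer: $- \frac{1247}{8} \approx -155.88$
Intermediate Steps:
$W = -1$ ($W = 2 + \left(3 + 2 \left(-3\right)\right) = 2 + \left(3 - 6\right) = 2 - 3 = -1$)
$w{\left(m \right)} = \frac{7}{8}$ ($w{\left(m \right)} = 7 \cdot \frac{1}{8} = \frac{7}{8}$)
$f = \frac{1247}{8}$ ($f = \frac{7}{8} - -155 = \frac{7}{8} + 155 = \frac{1247}{8} \approx 155.88$)
$- f = \left(-1\right) \frac{1247}{8} = - \frac{1247}{8}$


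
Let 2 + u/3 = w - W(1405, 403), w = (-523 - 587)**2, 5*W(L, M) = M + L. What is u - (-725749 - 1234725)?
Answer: 28278416/5 ≈ 5.6557e+6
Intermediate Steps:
W(L, M) = L/5 + M/5 (W(L, M) = (M + L)/5 = (L + M)/5 = L/5 + M/5)
w = 1232100 (w = (-1110)**2 = 1232100)
u = 18476046/5 (u = -6 + 3*(1232100 - ((1/5)*1405 + (1/5)*403)) = -6 + 3*(1232100 - (281 + 403/5)) = -6 + 3*(1232100 - 1*1808/5) = -6 + 3*(1232100 - 1808/5) = -6 + 3*(6158692/5) = -6 + 18476076/5 = 18476046/5 ≈ 3.6952e+6)
u - (-725749 - 1234725) = 18476046/5 - (-725749 - 1234725) = 18476046/5 - 1*(-1960474) = 18476046/5 + 1960474 = 28278416/5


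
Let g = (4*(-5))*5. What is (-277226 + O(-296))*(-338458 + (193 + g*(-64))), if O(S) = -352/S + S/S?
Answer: 3404032559065/37 ≈ 9.2001e+10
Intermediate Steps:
g = -100 (g = -20*5 = -100)
O(S) = 1 - 352/S (O(S) = -352/S + 1 = 1 - 352/S)
(-277226 + O(-296))*(-338458 + (193 + g*(-64))) = (-277226 + (-352 - 296)/(-296))*(-338458 + (193 - 100*(-64))) = (-277226 - 1/296*(-648))*(-338458 + (193 + 6400)) = (-277226 + 81/37)*(-338458 + 6593) = -10257281/37*(-331865) = 3404032559065/37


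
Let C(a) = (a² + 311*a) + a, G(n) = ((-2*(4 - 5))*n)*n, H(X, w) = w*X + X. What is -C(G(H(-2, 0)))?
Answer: -2560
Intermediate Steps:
H(X, w) = X + X*w (H(X, w) = X*w + X = X + X*w)
G(n) = 2*n² (G(n) = ((-2*(-1))*n)*n = (2*n)*n = 2*n²)
C(a) = a² + 312*a
-C(G(H(-2, 0))) = -2*(-2*(1 + 0))²*(312 + 2*(-2*(1 + 0))²) = -2*(-2*1)²*(312 + 2*(-2*1)²) = -2*(-2)²*(312 + 2*(-2)²) = -2*4*(312 + 2*4) = -8*(312 + 8) = -8*320 = -1*2560 = -2560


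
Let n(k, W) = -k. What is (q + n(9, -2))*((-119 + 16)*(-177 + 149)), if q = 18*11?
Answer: 545076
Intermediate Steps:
q = 198
(q + n(9, -2))*((-119 + 16)*(-177 + 149)) = (198 - 1*9)*((-119 + 16)*(-177 + 149)) = (198 - 9)*(-103*(-28)) = 189*2884 = 545076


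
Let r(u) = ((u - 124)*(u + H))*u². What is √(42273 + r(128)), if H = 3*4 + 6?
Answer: √9610529 ≈ 3100.1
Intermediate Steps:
H = 18 (H = 12 + 6 = 18)
r(u) = u²*(-124 + u)*(18 + u) (r(u) = ((u - 124)*(u + 18))*u² = ((-124 + u)*(18 + u))*u² = u²*(-124 + u)*(18 + u))
√(42273 + r(128)) = √(42273 + 128²*(-2232 + 128² - 106*128)) = √(42273 + 16384*(-2232 + 16384 - 13568)) = √(42273 + 16384*584) = √(42273 + 9568256) = √9610529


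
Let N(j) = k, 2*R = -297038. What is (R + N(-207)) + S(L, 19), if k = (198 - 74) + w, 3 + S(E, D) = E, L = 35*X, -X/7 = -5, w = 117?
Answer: -147056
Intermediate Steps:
X = 35 (X = -7*(-5) = 35)
L = 1225 (L = 35*35 = 1225)
R = -148519 (R = (1/2)*(-297038) = -148519)
S(E, D) = -3 + E
k = 241 (k = (198 - 74) + 117 = 124 + 117 = 241)
N(j) = 241
(R + N(-207)) + S(L, 19) = (-148519 + 241) + (-3 + 1225) = -148278 + 1222 = -147056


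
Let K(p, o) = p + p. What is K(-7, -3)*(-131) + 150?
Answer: 1984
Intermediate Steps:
K(p, o) = 2*p
K(-7, -3)*(-131) + 150 = (2*(-7))*(-131) + 150 = -14*(-131) + 150 = 1834 + 150 = 1984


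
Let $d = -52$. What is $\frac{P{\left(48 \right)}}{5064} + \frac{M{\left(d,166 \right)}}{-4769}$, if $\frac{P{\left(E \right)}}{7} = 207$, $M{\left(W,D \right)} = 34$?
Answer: $\frac{2246035}{8050072} \approx 0.27901$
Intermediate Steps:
$P{\left(E \right)} = 1449$ ($P{\left(E \right)} = 7 \cdot 207 = 1449$)
$\frac{P{\left(48 \right)}}{5064} + \frac{M{\left(d,166 \right)}}{-4769} = \frac{1449}{5064} + \frac{34}{-4769} = 1449 \cdot \frac{1}{5064} + 34 \left(- \frac{1}{4769}\right) = \frac{483}{1688} - \frac{34}{4769} = \frac{2246035}{8050072}$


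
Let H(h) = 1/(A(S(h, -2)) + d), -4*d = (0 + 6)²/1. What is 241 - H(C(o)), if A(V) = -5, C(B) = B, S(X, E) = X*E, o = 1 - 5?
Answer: 3375/14 ≈ 241.07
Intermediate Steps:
o = -4
S(X, E) = E*X
d = -9 (d = -(0 + 6)²/(4*1) = -6²/4 = -9 ≈ -9.0000)
H(h) = -1/14 (H(h) = 1/(-5 - 9) = 1/(-14) = -1/14)
241 - H(C(o)) = 241 - 1*(-1/14) = 241 + 1/14 = 3375/14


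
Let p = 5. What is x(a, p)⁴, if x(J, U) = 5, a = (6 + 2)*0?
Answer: 625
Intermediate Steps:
a = 0 (a = 8*0 = 0)
x(a, p)⁴ = 5⁴ = 625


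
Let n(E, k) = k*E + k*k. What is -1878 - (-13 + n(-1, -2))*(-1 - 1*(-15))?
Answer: -1780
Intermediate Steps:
n(E, k) = k**2 + E*k (n(E, k) = E*k + k**2 = k**2 + E*k)
-1878 - (-13 + n(-1, -2))*(-1 - 1*(-15)) = -1878 - (-13 - 2*(-1 - 2))*(-1 - 1*(-15)) = -1878 - (-13 - 2*(-3))*(-1 + 15) = -1878 - (-13 + 6)*14 = -1878 - (-7)*14 = -1878 - 1*(-98) = -1878 + 98 = -1780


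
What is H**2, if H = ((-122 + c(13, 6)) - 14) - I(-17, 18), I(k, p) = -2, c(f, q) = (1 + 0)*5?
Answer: 16641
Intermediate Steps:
c(f, q) = 5 (c(f, q) = 1*5 = 5)
H = -129 (H = ((-122 + 5) - 14) - 1*(-2) = (-117 - 14) + 2 = -131 + 2 = -129)
H**2 = (-129)**2 = 16641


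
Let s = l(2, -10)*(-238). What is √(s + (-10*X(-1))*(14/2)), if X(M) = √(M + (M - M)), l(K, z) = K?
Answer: √(-476 - 70*I) ≈ 1.5999 - 21.876*I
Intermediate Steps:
X(M) = √M (X(M) = √(M + 0) = √M)
s = -476 (s = 2*(-238) = -476)
√(s + (-10*X(-1))*(14/2)) = √(-476 + (-10*I)*(14/2)) = √(-476 + (-10*I)*(14*(½))) = √(-476 - 10*I*7) = √(-476 - 70*I)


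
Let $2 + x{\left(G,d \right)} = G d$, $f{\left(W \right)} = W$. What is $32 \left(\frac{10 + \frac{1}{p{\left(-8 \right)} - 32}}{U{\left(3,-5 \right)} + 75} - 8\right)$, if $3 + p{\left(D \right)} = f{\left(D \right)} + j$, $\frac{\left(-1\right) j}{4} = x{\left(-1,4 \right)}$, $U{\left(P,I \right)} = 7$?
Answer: $- \frac{196400}{779} \approx -252.12$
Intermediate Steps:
$x{\left(G,d \right)} = -2 + G d$
$j = 24$ ($j = - 4 \left(-2 - 4\right) = \left(-4\right) \left(-6\right) = 24$)
$p{\left(D \right)} = 21 + D$ ($p{\left(D \right)} = -3 + \left(D + 24\right) = -3 + \left(24 + D\right) = 21 + D$)
$32 \left(\frac{10 + \frac{1}{p{\left(-8 \right)} - 32}}{U{\left(3,-5 \right)} + 75} - 8\right) = 32 \left(\frac{10 + \frac{1}{\left(21 - 8\right) - 32}}{7 + 75} - 8\right) = 32 \left(\frac{10 + \frac{1}{13 - 32}}{82} - 8\right) = 32 \left(\left(10 + \frac{1}{-19}\right) \frac{1}{82} - 8\right) = 32 \left(\left(10 - \frac{1}{19}\right) \frac{1}{82} - 8\right) = 32 \left(\frac{189}{19} \cdot \frac{1}{82} - 8\right) = 32 \left(\frac{189}{1558} - 8\right) = 32 \left(- \frac{12275}{1558}\right) = - \frac{196400}{779}$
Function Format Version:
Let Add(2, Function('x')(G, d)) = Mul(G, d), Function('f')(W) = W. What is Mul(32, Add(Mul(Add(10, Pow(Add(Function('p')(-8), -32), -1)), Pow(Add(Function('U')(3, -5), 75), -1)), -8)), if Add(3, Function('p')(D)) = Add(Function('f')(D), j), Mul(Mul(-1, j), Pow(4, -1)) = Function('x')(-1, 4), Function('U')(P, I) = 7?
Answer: Rational(-196400, 779) ≈ -252.12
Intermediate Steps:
Function('x')(G, d) = Add(-2, Mul(G, d))
j = 24 (j = Mul(-4, Add(-2, Mul(-1, 4))) = Mul(-4, Add(-2, -4)) = Mul(-4, -6) = 24)
Function('p')(D) = Add(21, D) (Function('p')(D) = Add(-3, Add(D, 24)) = Add(-3, Add(24, D)) = Add(21, D))
Mul(32, Add(Mul(Add(10, Pow(Add(Function('p')(-8), -32), -1)), Pow(Add(Function('U')(3, -5), 75), -1)), -8)) = Mul(32, Add(Mul(Add(10, Pow(Add(Add(21, -8), -32), -1)), Pow(Add(7, 75), -1)), -8)) = Mul(32, Add(Mul(Add(10, Pow(Add(13, -32), -1)), Pow(82, -1)), -8)) = Mul(32, Add(Mul(Add(10, Pow(-19, -1)), Rational(1, 82)), -8)) = Mul(32, Add(Mul(Add(10, Rational(-1, 19)), Rational(1, 82)), -8)) = Mul(32, Add(Mul(Rational(189, 19), Rational(1, 82)), -8)) = Mul(32, Add(Rational(189, 1558), -8)) = Mul(32, Rational(-12275, 1558)) = Rational(-196400, 779)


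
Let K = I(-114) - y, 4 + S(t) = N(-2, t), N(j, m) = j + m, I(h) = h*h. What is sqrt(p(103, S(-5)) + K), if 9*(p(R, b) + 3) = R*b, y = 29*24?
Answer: 2*sqrt(27385)/3 ≈ 110.32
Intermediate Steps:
I(h) = h**2
S(t) = -6 + t (S(t) = -4 + (-2 + t) = -6 + t)
y = 696
p(R, b) = -3 + R*b/9 (p(R, b) = -3 + (R*b)/9 = -3 + R*b/9)
K = 12300 (K = (-114)**2 - 1*696 = 12996 - 696 = 12300)
sqrt(p(103, S(-5)) + K) = sqrt((-3 + (1/9)*103*(-6 - 5)) + 12300) = sqrt((-3 + (1/9)*103*(-11)) + 12300) = sqrt((-3 - 1133/9) + 12300) = sqrt(-1160/9 + 12300) = sqrt(109540/9) = 2*sqrt(27385)/3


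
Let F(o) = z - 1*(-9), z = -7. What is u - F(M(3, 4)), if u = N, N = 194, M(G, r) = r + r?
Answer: 192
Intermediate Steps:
M(G, r) = 2*r
u = 194
F(o) = 2 (F(o) = -7 - 1*(-9) = -7 + 9 = 2)
u - F(M(3, 4)) = 194 - 1*2 = 194 - 2 = 192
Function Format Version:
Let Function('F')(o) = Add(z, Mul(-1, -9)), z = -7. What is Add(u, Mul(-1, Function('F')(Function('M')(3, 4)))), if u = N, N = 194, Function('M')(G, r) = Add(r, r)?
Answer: 192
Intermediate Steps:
Function('M')(G, r) = Mul(2, r)
u = 194
Function('F')(o) = 2 (Function('F')(o) = Add(-7, Mul(-1, -9)) = Add(-7, 9) = 2)
Add(u, Mul(-1, Function('F')(Function('M')(3, 4)))) = Add(194, Mul(-1, 2)) = Add(194, -2) = 192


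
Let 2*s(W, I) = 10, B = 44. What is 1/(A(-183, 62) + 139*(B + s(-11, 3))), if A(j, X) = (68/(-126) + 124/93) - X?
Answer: 63/425237 ≈ 0.00014815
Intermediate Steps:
s(W, I) = 5 (s(W, I) = (½)*10 = 5)
A(j, X) = 50/63 - X (A(j, X) = (68*(-1/126) + 124*(1/93)) - X = (-34/63 + 4/3) - X = 50/63 - X)
1/(A(-183, 62) + 139*(B + s(-11, 3))) = 1/((50/63 - 1*62) + 139*(44 + 5)) = 1/((50/63 - 62) + 139*49) = 1/(-3856/63 + 6811) = 1/(425237/63) = 63/425237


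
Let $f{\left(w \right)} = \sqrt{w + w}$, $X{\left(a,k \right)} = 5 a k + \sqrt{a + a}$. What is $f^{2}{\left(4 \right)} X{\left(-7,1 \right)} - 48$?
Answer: $-328 + 8 i \sqrt{14} \approx -328.0 + 29.933 i$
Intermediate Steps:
$X{\left(a,k \right)} = \sqrt{2} \sqrt{a} + 5 a k$ ($X{\left(a,k \right)} = 5 a k + \sqrt{2 a} = 5 a k + \sqrt{2} \sqrt{a} = \sqrt{2} \sqrt{a} + 5 a k$)
$f{\left(w \right)} = \sqrt{2} \sqrt{w}$ ($f{\left(w \right)} = \sqrt{2 w} = \sqrt{2} \sqrt{w}$)
$f^{2}{\left(4 \right)} X{\left(-7,1 \right)} - 48 = \left(\sqrt{2} \sqrt{4}\right)^{2} \left(\sqrt{2} \sqrt{-7} + 5 \left(-7\right) 1\right) - 48 = \left(\sqrt{2} \cdot 2\right)^{2} \left(\sqrt{2} i \sqrt{7} - 35\right) - 48 = \left(2 \sqrt{2}\right)^{2} \left(i \sqrt{14} - 35\right) - 48 = 8 \left(-35 + i \sqrt{14}\right) - 48 = \left(-280 + 8 i \sqrt{14}\right) - 48 = -328 + 8 i \sqrt{14}$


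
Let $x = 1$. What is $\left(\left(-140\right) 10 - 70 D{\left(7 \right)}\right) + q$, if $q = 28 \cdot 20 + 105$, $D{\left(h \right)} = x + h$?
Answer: $-1295$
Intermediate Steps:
$D{\left(h \right)} = 1 + h$
$q = 665$ ($q = 560 + 105 = 665$)
$\left(\left(-140\right) 10 - 70 D{\left(7 \right)}\right) + q = \left(\left(-140\right) 10 - 70 \left(1 + 7\right)\right) + 665 = \left(-1400 - 560\right) + 665 = -1960 + 665 = -1295$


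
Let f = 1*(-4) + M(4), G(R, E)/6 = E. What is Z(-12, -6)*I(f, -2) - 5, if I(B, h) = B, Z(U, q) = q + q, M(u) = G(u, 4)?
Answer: -245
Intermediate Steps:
G(R, E) = 6*E
M(u) = 24 (M(u) = 6*4 = 24)
Z(U, q) = 2*q
f = 20 (f = 1*(-4) + 24 = -4 + 24 = 20)
Z(-12, -6)*I(f, -2) - 5 = (2*(-6))*20 - 5 = -12*20 - 5 = -240 - 5 = -245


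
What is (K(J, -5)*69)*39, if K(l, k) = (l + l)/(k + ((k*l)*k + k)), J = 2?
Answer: 2691/10 ≈ 269.10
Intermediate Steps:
K(l, k) = 2*l/(2*k + l*k²) (K(l, k) = (2*l)/(k + (l*k² + k)) = (2*l)/(k + (k + l*k²)) = (2*l)/(2*k + l*k²) = 2*l/(2*k + l*k²))
(K(J, -5)*69)*39 = ((2*2/(-5*(2 - 5*2)))*69)*39 = ((2*2*(-⅕)/(2 - 10))*69)*39 = ((2*2*(-⅕)/(-8))*69)*39 = ((2*2*(-⅕)*(-⅛))*69)*39 = ((⅒)*69)*39 = (69/10)*39 = 2691/10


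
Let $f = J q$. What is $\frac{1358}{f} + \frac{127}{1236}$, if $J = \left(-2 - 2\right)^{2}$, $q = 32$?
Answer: $\frac{217939}{79104} \approx 2.7551$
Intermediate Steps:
$J = 16$ ($J = \left(-4\right)^{2} = 16$)
$f = 512$ ($f = 16 \cdot 32 = 512$)
$\frac{1358}{f} + \frac{127}{1236} = \frac{1358}{512} + \frac{127}{1236} = 1358 \cdot \frac{1}{512} + 127 \cdot \frac{1}{1236} = \frac{679}{256} + \frac{127}{1236} = \frac{217939}{79104}$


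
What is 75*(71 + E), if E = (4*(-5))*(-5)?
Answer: 12825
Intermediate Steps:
E = 100 (E = -20*(-5) = 100)
75*(71 + E) = 75*(71 + 100) = 75*171 = 12825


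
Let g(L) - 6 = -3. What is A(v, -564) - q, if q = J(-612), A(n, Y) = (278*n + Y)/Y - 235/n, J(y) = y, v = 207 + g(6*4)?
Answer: 1003523/1974 ≈ 508.37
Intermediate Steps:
g(L) = 3 (g(L) = 6 - 3 = 3)
v = 210 (v = 207 + 3 = 210)
A(n, Y) = -235/n + (Y + 278*n)/Y (A(n, Y) = (Y + 278*n)/Y - 235/n = -235/n + (Y + 278*n)/Y)
q = -612
A(v, -564) - q = (1 - 235/210 + 278*210/(-564)) - 1*(-612) = (1 - 235*1/210 + 278*210*(-1/564)) + 612 = (1 - 47/42 - 4865/47) + 612 = -204565/1974 + 612 = 1003523/1974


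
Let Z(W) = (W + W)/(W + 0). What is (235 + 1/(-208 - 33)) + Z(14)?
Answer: 57116/241 ≈ 237.00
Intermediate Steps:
Z(W) = 2 (Z(W) = (2*W)/W = 2)
(235 + 1/(-208 - 33)) + Z(14) = (235 + 1/(-208 - 33)) + 2 = (235 + 1/(-241)) + 2 = (235 - 1/241) + 2 = 56634/241 + 2 = 57116/241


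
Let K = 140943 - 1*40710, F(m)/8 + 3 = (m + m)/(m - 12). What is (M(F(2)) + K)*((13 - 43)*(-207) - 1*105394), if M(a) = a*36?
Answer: -49221944496/5 ≈ -9.8444e+9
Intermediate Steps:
F(m) = -24 + 16*m/(-12 + m) (F(m) = -24 + 8*((m + m)/(m - 12)) = -24 + 8*((2*m)/(-12 + m)) = -24 + 8*(2*m/(-12 + m)) = -24 + 16*m/(-12 + m))
M(a) = 36*a
K = 100233 (K = 140943 - 40710 = 100233)
(M(F(2)) + K)*((13 - 43)*(-207) - 1*105394) = (36*(8*(36 - 1*2)/(-12 + 2)) + 100233)*((13 - 43)*(-207) - 1*105394) = (36*(8*(36 - 2)/(-10)) + 100233)*(-30*(-207) - 105394) = (36*(8*(-1/10)*34) + 100233)*(6210 - 105394) = (36*(-136/5) + 100233)*(-99184) = (-4896/5 + 100233)*(-99184) = (496269/5)*(-99184) = -49221944496/5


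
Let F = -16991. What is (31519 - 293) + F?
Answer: 14235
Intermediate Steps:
(31519 - 293) + F = (31519 - 293) - 16991 = 31226 - 16991 = 14235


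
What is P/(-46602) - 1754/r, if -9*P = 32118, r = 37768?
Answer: 39781121/1320048252 ≈ 0.030136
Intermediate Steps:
P = -10706/3 (P = -⅑*32118 = -10706/3 ≈ -3568.7)
P/(-46602) - 1754/r = -10706/3/(-46602) - 1754/37768 = -10706/3*(-1/46602) - 1754*1/37768 = 5353/69903 - 877/18884 = 39781121/1320048252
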